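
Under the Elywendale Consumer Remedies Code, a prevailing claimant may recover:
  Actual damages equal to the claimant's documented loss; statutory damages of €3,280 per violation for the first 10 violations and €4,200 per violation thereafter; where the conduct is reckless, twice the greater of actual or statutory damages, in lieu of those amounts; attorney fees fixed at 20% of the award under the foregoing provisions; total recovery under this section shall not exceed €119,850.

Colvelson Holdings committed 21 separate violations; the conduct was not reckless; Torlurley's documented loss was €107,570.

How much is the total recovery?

First 10 violations: 10 × €3,280 = €32,800
Remaining violations: (21 − 10) × €4,200 = €46,200
Statutory damages: €32,800 + €46,200 = €79,000
Conduct not reckless: the in-lieu enhancement does not apply.
Actual plus statutory damages: €107,570 + €79,000 = €186,570
Attorney fees: 20% of €186,570 = €37,314
Total before cap: €186,570 + €37,314 = €223,884
Cap at €119,850: €223,884 exceeds the cap → €119,850

€119,850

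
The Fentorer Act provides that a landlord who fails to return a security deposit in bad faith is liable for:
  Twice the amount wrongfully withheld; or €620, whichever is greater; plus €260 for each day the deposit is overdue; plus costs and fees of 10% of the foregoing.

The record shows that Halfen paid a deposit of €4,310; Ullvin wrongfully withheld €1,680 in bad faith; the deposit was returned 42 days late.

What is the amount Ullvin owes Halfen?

Doubled: 2 × €1,680 = €3,360
Minimum €620: €3,360 meets the minimum, no increase.
Late-return penalty: 42 × €260 = €10,920
Damages plus late penalty: €3,360 + €10,920 = €14,280
Costs and fees: 10% of €14,280 = €1,428
Total recovery: €14,280 + €1,428 = €15,708

€15,708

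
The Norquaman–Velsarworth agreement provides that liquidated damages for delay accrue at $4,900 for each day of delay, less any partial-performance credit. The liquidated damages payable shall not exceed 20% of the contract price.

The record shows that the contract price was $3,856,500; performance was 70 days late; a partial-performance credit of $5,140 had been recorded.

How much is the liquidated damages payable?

Per-day damages: 70 × $4,900 = $343,000
Less partial-performance credit: $343,000 − $5,140 = $337,860
Cap: 20% of $3,856,500 = $771,300
Cap at $771,300: $337,860 is within the cap, no reduction.

$337,860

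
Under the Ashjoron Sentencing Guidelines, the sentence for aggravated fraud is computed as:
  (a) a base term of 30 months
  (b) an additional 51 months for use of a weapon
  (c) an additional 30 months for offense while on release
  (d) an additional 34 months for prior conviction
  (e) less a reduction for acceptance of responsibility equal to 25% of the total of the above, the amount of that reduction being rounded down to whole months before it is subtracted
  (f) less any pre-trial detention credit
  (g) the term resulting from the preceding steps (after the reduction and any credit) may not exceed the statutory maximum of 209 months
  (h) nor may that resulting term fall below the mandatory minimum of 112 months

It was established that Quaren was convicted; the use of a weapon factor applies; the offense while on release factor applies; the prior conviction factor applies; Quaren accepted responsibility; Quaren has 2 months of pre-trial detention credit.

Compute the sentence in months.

Use of a weapon enhancement: +51 months
Offense while on release enhancement: +30 months
Prior conviction enhancement: +34 months
Adjusted term: 30 months + 51 months + 30 months + 34 months = 145 months
Acceptance of responsibility reduction: 25% of 145 months = 36 months (rounded down)
After reduction: 145 − 36 = 109 months
Less pre-trial detention credit: 109 months − 2 months = 107 months
Cap at 209 months: 107 months is within the cap, no reduction.
Minimum 112 months: 107 months is below the minimum → 112 months

Sentence: 112 months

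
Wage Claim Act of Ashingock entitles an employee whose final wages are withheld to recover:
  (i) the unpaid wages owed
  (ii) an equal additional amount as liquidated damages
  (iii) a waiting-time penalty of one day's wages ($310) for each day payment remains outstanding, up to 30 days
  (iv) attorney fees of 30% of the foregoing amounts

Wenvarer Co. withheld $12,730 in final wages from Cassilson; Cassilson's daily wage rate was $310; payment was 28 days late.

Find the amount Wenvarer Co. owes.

Liquidated damages (equal amount): $12,730
Penalty days: min(28, 30) = 28
Waiting-time penalty: 28 × $310 = $8,680
Subtotal: $12,730 + $12,730 + $8,680 = $34,140
Attorney fees: 30% of $34,140 = $10,242
Total award: $34,140 + $10,242 = $44,382

$44,382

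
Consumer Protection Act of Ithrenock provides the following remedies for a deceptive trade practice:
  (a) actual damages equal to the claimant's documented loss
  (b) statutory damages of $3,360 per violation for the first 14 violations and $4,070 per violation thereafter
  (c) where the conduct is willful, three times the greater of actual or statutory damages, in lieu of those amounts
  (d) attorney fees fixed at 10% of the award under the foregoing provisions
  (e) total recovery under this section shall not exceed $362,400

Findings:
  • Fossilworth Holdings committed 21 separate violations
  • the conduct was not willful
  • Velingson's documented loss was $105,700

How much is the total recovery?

$199,353

First 14 violations: 14 × $3,360 = $47,040
Remaining violations: (21 − 14) × $4,070 = $28,490
Statutory damages: $47,040 + $28,490 = $75,530
Conduct not willful: the in-lieu enhancement does not apply.
Actual plus statutory damages: $105,700 + $75,530 = $181,230
Attorney fees: 10% of $181,230 = $18,123
Total before cap: $181,230 + $18,123 = $199,353
Cap at $362,400: $199,353 is within the cap, no reduction.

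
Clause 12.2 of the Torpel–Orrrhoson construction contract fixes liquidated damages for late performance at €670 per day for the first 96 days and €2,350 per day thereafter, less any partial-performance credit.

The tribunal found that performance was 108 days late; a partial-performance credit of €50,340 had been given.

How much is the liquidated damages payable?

First 96 days: 96 × €670 = €64,320
Remaining days: (108 − 96) × €2,350 = €28,200
Accrued per-day damages: €64,320 + €28,200 = €92,520
Less partial-performance credit: €92,520 − €50,340 = €42,180

€42,180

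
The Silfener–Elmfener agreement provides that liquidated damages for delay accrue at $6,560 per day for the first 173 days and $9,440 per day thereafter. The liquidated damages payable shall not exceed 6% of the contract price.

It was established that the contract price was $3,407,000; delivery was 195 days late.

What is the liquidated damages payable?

First 173 days: 173 × $6,560 = $1,134,880
Remaining days: (195 − 173) × $9,440 = $207,680
Accrued per-day damages: $1,134,880 + $207,680 = $1,342,560
Cap: 6% of $3,407,000 = $204,420
Cap at $204,420: $1,342,560 exceeds the cap → $204,420

$204,420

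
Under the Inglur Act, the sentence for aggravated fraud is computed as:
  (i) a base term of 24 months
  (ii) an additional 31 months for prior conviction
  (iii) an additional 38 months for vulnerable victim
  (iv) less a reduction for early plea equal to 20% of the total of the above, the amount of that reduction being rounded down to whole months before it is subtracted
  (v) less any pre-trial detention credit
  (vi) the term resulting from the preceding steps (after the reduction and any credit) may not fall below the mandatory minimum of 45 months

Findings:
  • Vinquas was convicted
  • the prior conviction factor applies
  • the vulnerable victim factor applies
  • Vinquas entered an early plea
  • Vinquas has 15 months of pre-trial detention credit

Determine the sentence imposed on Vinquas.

60 months

Prior conviction enhancement: +31 months
Vulnerable victim enhancement: +38 months
Adjusted term: 24 months + 31 months + 38 months = 93 months
Early plea reduction: 20% of 93 months = 18 months (rounded down)
After reduction: 93 − 18 = 75 months
Less pre-trial detention credit: 75 months − 15 months = 60 months
Minimum 45 months: 60 months meets the minimum, no increase.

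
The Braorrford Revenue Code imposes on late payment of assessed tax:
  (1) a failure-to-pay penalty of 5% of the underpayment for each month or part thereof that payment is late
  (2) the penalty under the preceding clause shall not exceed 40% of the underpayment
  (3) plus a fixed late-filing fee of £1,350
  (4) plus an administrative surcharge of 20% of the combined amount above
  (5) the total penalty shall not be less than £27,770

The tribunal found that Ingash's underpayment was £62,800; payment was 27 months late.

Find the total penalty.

Accrued rate: 5% × 27 = 135%, capped at 40% → 40%
Failure-to-pay penalty: 40% of £62,800 = £25,120
Penalty before surcharge: £25,120 + £1,350 = £26,470
Administrative surcharge: 20% of £26,470 = £5,294
Total penalty: £26,470 + £5,294 = £31,764
Minimum £27,770: £31,764 meets the minimum, no increase.

£31,764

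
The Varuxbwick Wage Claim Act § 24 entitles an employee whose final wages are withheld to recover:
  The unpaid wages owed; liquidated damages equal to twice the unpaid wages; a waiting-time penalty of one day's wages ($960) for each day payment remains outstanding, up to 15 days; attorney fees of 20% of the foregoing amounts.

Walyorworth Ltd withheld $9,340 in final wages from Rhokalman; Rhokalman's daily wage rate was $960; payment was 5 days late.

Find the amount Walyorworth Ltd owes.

$39,384

Doubled: 2 × $9,340 = $18,680
Penalty days: min(5, 15) = 5
Waiting-time penalty: 5 × $960 = $4,800
Subtotal: $9,340 + $18,680 + $4,800 = $32,820
Attorney fees: 20% of $32,820 = $6,564
Total award: $32,820 + $6,564 = $39,384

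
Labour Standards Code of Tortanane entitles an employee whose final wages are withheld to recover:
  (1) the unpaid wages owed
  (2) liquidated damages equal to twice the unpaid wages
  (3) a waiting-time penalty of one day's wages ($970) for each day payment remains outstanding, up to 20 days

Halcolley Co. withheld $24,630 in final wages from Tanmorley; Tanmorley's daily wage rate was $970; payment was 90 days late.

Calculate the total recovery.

Doubled: 2 × $24,630 = $49,260
Penalty days: min(90, 20) = 20
Waiting-time penalty: 20 × $970 = $19,400
Total award: $24,630 + $49,260 + $19,400 = $93,290

$93,290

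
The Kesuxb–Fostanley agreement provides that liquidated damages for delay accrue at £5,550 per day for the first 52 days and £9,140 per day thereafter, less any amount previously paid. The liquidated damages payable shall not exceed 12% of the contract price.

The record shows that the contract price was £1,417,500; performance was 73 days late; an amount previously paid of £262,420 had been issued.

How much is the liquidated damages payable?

Liquidated damages: £170,100

First 52 days: 52 × £5,550 = £288,600
Remaining days: (73 − 52) × £9,140 = £191,940
Accrued per-day damages: £288,600 + £191,940 = £480,540
Less amount previously paid: £480,540 − £262,420 = £218,120
Cap: 12% of £1,417,500 = £170,100
Cap at £170,100: £218,120 exceeds the cap → £170,100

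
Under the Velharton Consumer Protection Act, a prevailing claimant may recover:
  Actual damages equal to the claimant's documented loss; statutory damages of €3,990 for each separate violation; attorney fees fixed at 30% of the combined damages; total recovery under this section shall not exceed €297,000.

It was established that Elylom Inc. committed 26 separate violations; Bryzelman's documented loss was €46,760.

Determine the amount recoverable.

Statutory damages: 26 × €3,990 = €103,740
Combined damages: €46,760 + €103,740 = €150,500
Attorney fees: 30% of €150,500 = €45,150
Total before cap: €150,500 + €45,150 = €195,650
Cap at €297,000: €195,650 is within the cap, no reduction.

€195,650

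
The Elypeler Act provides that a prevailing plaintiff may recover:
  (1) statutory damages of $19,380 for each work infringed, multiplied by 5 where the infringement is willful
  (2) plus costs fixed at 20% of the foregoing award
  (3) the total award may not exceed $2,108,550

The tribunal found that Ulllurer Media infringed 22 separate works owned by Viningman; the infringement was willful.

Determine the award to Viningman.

Statutory damages: 22 × $19,380 = $426,360
Multiplied by 5: 5 × $426,360 = $2,131,800
Costs: 20% of $2,131,800 = $426,360
Award plus costs: $2,131,800 + $426,360 = $2,558,160
Cap at $2,108,550: $2,558,160 exceeds the cap → $2,108,550

$2,108,550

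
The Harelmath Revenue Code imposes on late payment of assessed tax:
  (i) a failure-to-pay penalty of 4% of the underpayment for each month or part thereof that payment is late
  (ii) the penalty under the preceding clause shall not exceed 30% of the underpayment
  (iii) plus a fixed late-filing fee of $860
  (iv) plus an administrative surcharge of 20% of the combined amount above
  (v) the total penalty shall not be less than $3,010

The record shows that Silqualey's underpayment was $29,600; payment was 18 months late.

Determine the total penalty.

Accrued rate: 4% × 18 = 72%, capped at 30% → 30%
Failure-to-pay penalty: 30% of $29,600 = $8,880
Penalty before surcharge: $8,880 + $860 = $9,740
Administrative surcharge: 20% of $9,740 = $1,948
Total penalty: $9,740 + $1,948 = $11,688
Minimum $3,010: $11,688 meets the minimum, no increase.

$11,688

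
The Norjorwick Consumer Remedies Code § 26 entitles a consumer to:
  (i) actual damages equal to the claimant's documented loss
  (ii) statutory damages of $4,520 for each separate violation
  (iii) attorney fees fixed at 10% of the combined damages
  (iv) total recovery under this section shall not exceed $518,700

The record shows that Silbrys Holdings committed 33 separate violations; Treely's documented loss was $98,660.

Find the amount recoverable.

Statutory damages: 33 × $4,520 = $149,160
Combined damages: $98,660 + $149,160 = $247,820
Attorney fees: 10% of $247,820 = $24,782
Total before cap: $247,820 + $24,782 = $272,602
Cap at $518,700: $272,602 is within the cap, no reduction.

$272,602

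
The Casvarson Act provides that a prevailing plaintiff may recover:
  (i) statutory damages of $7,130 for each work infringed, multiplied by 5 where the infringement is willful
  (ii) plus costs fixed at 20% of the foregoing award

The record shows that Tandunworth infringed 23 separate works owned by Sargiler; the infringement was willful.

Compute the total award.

$983,940

Statutory damages: 23 × $7,130 = $163,990
Multiplied by 5: 5 × $163,990 = $819,950
Costs: 20% of $819,950 = $163,990
Award plus costs: $819,950 + $163,990 = $983,940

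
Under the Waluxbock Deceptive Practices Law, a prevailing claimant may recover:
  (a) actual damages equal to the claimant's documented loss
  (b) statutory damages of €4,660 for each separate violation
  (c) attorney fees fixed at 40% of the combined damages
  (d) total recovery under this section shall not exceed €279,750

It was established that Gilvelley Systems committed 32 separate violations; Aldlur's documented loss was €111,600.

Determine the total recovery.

Total recovery: €279,750

Statutory damages: 32 × €4,660 = €149,120
Combined damages: €111,600 + €149,120 = €260,720
Attorney fees: 40% of €260,720 = €104,288
Total before cap: €260,720 + €104,288 = €365,008
Cap at €279,750: €365,008 exceeds the cap → €279,750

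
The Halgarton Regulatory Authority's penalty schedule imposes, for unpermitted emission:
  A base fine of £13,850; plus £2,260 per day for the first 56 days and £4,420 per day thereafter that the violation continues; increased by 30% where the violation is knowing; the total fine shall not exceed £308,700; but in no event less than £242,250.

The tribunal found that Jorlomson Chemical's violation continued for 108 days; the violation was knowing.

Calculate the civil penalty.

£308,700

First 56 days: 56 × £2,260 = £126,560
Remaining days: (108 − 56) × £4,420 = £229,840
Per-day component: £126,560 + £229,840 = £356,400
Base plus per-day: £13,850 + £356,400 = £370,250
Enhancement: 30% of £370,250 = £111,075
Enhanced fine: £370,250 + £111,075 = £481,325
Cap at £308,700: £481,325 exceeds the cap → £308,700
Minimum £242,250: £308,700 meets the minimum, no increase.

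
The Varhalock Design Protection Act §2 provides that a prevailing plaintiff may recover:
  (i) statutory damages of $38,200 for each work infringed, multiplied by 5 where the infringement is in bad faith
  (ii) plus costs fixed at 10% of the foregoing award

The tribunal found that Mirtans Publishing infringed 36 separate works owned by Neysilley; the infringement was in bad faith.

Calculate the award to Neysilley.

Statutory damages: 36 × $38,200 = $1,375,200
Multiplied by 5: 5 × $1,375,200 = $6,876,000
Costs: 10% of $6,876,000 = $687,600
Award plus costs: $6,876,000 + $687,600 = $7,563,600

$7,563,600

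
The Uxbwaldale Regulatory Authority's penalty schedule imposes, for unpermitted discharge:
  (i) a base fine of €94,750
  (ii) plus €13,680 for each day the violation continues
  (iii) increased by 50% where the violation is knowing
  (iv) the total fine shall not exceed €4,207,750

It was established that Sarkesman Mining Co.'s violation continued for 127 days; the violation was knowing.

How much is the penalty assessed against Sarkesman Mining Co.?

€2,748,165

Per-day component: 127 × €13,680 = €1,737,360
Base plus per-day: €94,750 + €1,737,360 = €1,832,110
Enhancement: 50% of €1,832,110 = €916,055
Enhanced fine: €1,832,110 + €916,055 = €2,748,165
Cap at €4,207,750: €2,748,165 is within the cap, no reduction.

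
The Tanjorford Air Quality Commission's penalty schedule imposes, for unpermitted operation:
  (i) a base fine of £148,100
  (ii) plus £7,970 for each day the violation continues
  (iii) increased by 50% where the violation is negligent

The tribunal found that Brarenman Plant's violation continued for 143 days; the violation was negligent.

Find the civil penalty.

£1,931,715

Per-day component: 143 × £7,970 = £1,139,710
Base plus per-day: £148,100 + £1,139,710 = £1,287,810
Enhancement: 50% of £1,287,810 = £643,905
Enhanced fine: £1,287,810 + £643,905 = £1,931,715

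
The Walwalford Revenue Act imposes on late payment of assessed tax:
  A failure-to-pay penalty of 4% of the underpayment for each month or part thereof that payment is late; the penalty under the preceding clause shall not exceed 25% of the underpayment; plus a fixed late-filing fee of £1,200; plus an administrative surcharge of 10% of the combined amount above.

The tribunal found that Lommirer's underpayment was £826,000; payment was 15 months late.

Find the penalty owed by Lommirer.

£228,470

Accrued rate: 4% × 15 = 60%, capped at 25% → 25%
Failure-to-pay penalty: 25% of £826,000 = £206,500
Penalty before surcharge: £206,500 + £1,200 = £207,700
Administrative surcharge: 10% of £207,700 = £20,770
Total penalty: £207,700 + £20,770 = £228,470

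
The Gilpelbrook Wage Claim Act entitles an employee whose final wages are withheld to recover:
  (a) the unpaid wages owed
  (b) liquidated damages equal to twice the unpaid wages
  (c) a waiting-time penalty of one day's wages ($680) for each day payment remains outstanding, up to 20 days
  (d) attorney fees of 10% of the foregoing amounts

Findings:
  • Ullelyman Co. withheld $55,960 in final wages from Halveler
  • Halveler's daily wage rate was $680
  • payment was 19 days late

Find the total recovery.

Doubled: 2 × $55,960 = $111,920
Penalty days: min(19, 20) = 19
Waiting-time penalty: 19 × $680 = $12,920
Subtotal: $55,960 + $111,920 + $12,920 = $180,800
Attorney fees: 10% of $180,800 = $18,080
Total award: $180,800 + $18,080 = $198,880

$198,880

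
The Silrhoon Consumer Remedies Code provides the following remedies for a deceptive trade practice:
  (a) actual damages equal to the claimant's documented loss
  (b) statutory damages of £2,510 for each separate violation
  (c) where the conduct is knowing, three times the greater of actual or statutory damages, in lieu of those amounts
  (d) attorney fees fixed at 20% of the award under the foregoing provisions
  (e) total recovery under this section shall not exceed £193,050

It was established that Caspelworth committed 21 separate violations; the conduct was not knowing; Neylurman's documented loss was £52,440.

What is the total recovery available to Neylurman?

Statutory damages: 21 × £2,510 = £52,710
Conduct not knowing: the in-lieu enhancement does not apply.
Actual plus statutory damages: £52,440 + £52,710 = £105,150
Attorney fees: 20% of £105,150 = £21,030
Total before cap: £105,150 + £21,030 = £126,180
Cap at £193,050: £126,180 is within the cap, no reduction.

£126,180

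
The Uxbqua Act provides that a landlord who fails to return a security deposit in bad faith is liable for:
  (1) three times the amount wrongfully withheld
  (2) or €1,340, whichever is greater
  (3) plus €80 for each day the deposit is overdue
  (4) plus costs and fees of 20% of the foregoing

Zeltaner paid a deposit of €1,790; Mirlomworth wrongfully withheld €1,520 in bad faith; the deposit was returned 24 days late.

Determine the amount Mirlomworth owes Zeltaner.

€7,776

Trebled: 3 × €1,520 = €4,560
Minimum €1,340: €4,560 meets the minimum, no increase.
Late-return penalty: 24 × €80 = €1,920
Damages plus late penalty: €4,560 + €1,920 = €6,480
Costs and fees: 20% of €6,480 = €1,296
Total recovery: €6,480 + €1,296 = €7,776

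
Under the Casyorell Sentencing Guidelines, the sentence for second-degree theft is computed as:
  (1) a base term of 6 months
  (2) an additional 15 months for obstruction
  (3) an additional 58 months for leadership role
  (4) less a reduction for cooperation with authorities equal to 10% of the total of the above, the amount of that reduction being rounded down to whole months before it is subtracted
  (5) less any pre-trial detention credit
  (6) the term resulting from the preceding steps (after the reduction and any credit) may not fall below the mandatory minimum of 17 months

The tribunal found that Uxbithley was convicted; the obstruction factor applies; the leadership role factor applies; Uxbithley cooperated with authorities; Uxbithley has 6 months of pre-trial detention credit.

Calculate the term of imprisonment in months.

66 months

Obstruction enhancement: +15 months
Leadership role enhancement: +58 months
Adjusted term: 6 months + 15 months + 58 months = 79 months
Cooperation with authorities reduction: 10% of 79 months = 7 months (rounded down)
After reduction: 79 − 7 = 72 months
Less pre-trial detention credit: 72 months − 6 months = 66 months
Minimum 17 months: 66 months meets the minimum, no increase.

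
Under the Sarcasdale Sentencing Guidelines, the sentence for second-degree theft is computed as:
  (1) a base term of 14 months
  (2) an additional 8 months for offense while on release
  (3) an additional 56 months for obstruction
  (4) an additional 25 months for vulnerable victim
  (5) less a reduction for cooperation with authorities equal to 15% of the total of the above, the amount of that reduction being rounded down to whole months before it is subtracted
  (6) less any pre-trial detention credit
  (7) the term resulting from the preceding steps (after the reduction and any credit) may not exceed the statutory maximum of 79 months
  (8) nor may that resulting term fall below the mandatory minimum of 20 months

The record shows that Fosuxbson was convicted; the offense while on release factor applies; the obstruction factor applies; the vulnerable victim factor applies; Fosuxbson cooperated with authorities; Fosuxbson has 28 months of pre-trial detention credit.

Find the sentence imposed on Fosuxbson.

Sentence: 60 months

Offense while on release enhancement: +8 months
Obstruction enhancement: +56 months
Vulnerable victim enhancement: +25 months
Adjusted term: 14 months + 8 months + 56 months + 25 months = 103 months
Cooperation with authorities reduction: 15% of 103 months = 15 months (rounded down)
After reduction: 103 − 15 = 88 months
Less pre-trial detention credit: 88 months − 28 months = 60 months
Cap at 79 months: 60 months is within the cap, no reduction.
Minimum 20 months: 60 months meets the minimum, no increase.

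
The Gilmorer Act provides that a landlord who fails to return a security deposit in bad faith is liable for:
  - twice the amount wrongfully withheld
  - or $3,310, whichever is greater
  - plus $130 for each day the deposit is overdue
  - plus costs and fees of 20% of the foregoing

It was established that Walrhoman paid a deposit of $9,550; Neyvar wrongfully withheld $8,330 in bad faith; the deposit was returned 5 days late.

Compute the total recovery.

Doubled: 2 × $8,330 = $16,660
Minimum $3,310: $16,660 meets the minimum, no increase.
Late-return penalty: 5 × $130 = $650
Damages plus late penalty: $16,660 + $650 = $17,310
Costs and fees: 20% of $17,310 = $3,462
Total recovery: $17,310 + $3,462 = $20,772

$20,772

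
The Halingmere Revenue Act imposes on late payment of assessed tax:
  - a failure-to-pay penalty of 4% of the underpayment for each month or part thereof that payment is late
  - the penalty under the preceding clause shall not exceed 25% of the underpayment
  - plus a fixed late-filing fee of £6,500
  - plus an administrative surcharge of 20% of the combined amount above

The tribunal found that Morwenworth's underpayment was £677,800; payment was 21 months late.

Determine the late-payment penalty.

£211,140

Accrued rate: 4% × 21 = 84%, capped at 25% → 25%
Failure-to-pay penalty: 25% of £677,800 = £169,450
Penalty before surcharge: £169,450 + £6,500 = £175,950
Administrative surcharge: 20% of £175,950 = £35,190
Total penalty: £175,950 + £35,190 = £211,140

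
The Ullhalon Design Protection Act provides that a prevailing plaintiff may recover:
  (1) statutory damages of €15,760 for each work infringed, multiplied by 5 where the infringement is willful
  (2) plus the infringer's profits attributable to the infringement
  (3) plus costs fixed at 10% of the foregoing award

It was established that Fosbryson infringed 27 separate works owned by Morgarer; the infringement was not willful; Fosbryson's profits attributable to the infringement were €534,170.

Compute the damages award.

Statutory damages: 27 × €15,760 = €425,520
Infringement not willful: no ×5 enhancement.
Combined award: €425,520 + €534,170 = €959,690
Costs: 10% of €959,690 = €95,969
Award plus costs: €959,690 + €95,969 = €1,055,659

€1,055,659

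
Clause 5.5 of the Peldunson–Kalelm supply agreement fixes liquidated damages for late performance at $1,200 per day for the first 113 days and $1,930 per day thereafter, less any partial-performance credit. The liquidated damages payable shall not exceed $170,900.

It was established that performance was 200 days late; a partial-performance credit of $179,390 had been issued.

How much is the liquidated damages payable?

$124,120

First 113 days: 113 × $1,200 = $135,600
Remaining days: (200 − 113) × $1,930 = $167,910
Accrued per-day damages: $135,600 + $167,910 = $303,510
Less partial-performance credit: $303,510 − $179,390 = $124,120
Cap at $170,900: $124,120 is within the cap, no reduction.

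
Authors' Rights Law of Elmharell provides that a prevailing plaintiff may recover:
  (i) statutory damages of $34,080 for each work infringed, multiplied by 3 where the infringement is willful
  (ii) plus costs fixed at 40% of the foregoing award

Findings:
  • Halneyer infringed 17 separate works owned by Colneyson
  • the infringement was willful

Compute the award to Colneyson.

Statutory damages: 17 × $34,080 = $579,360
Trebled: 3 × $579,360 = $1,738,080
Costs: 40% of $1,738,080 = $695,232
Award plus costs: $1,738,080 + $695,232 = $2,433,312

$2,433,312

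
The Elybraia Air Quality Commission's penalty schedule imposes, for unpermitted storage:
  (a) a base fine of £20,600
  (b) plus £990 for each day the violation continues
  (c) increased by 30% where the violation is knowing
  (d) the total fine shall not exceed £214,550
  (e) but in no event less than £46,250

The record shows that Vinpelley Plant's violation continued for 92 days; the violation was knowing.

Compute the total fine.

Per-day component: 92 × £990 = £91,080
Base plus per-day: £20,600 + £91,080 = £111,680
Enhancement: 30% of £111,680 = £33,504
Enhanced fine: £111,680 + £33,504 = £145,184
Cap at £214,550: £145,184 is within the cap, no reduction.
Minimum £46,250: £145,184 meets the minimum, no increase.

£145,184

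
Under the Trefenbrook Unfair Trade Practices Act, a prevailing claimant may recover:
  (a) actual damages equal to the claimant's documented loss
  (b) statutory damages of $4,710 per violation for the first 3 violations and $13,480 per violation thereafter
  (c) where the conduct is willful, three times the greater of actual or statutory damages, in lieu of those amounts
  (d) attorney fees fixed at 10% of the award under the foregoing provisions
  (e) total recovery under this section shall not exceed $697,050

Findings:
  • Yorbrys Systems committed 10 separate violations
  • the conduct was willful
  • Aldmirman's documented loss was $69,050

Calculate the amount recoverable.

First 3 violations: 3 × $4,710 = $14,130
Remaining violations: (10 − 3) × $13,480 = $94,360
Statutory damages: $14,130 + $94,360 = $108,490
Greater of actual damages ($69,050) or statutory damages ($108,490): $108,490
Trebled: 3 × $108,490 = $325,470
Attorney fees: 10% of $325,470 = $32,547
Total before cap: $325,470 + $32,547 = $358,017
Cap at $697,050: $358,017 is within the cap, no reduction.

Total recovery: $358,017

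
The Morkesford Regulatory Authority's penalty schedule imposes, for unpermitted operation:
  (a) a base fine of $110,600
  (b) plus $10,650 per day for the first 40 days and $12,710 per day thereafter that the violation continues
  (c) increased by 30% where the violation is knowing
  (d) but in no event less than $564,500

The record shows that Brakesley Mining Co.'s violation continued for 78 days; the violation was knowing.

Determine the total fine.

First 40 days: 40 × $10,650 = $426,000
Remaining days: (78 − 40) × $12,710 = $482,980
Per-day component: $426,000 + $482,980 = $908,980
Base plus per-day: $110,600 + $908,980 = $1,019,580
Enhancement: 30% of $1,019,580 = $305,874
Enhanced fine: $1,019,580 + $305,874 = $1,325,454
Minimum $564,500: $1,325,454 meets the minimum, no increase.

Civil penalty: $1,325,454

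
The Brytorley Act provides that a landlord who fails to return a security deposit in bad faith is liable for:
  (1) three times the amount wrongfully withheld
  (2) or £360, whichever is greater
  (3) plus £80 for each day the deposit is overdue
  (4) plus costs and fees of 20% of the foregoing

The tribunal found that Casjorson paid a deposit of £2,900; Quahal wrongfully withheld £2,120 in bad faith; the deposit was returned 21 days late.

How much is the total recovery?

Trebled: 3 × £2,120 = £6,360
Minimum £360: £6,360 meets the minimum, no increase.
Late-return penalty: 21 × £80 = £1,680
Damages plus late penalty: £6,360 + £1,680 = £8,040
Costs and fees: 20% of £8,040 = £1,608
Total recovery: £8,040 + £1,608 = £9,648

£9,648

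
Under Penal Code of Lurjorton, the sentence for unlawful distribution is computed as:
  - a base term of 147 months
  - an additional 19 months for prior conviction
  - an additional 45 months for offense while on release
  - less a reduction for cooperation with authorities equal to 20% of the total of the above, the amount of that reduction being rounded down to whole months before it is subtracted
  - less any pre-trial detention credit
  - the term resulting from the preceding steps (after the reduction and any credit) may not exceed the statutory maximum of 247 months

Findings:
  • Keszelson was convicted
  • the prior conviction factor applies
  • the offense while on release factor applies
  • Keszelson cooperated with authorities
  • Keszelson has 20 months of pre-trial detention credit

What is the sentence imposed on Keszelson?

149 months

Prior conviction enhancement: +19 months
Offense while on release enhancement: +45 months
Adjusted term: 147 months + 19 months + 45 months = 211 months
Cooperation with authorities reduction: 20% of 211 months = 42 months (rounded down)
After reduction: 211 − 42 = 169 months
Less pre-trial detention credit: 169 months − 20 months = 149 months
Cap at 247 months: 149 months is within the cap, no reduction.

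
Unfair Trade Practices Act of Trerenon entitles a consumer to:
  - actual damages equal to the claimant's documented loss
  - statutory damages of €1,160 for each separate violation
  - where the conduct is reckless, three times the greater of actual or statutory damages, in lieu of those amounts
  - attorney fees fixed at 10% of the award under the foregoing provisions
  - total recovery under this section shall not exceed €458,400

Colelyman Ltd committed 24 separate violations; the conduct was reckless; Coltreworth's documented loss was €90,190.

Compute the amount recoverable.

€297,627

Statutory damages: 24 × €1,160 = €27,840
Greater of actual damages (€90,190) or statutory damages (€27,840): €90,190
Trebled: 3 × €90,190 = €270,570
Attorney fees: 10% of €270,570 = €27,057
Total before cap: €270,570 + €27,057 = €297,627
Cap at €458,400: €297,627 is within the cap, no reduction.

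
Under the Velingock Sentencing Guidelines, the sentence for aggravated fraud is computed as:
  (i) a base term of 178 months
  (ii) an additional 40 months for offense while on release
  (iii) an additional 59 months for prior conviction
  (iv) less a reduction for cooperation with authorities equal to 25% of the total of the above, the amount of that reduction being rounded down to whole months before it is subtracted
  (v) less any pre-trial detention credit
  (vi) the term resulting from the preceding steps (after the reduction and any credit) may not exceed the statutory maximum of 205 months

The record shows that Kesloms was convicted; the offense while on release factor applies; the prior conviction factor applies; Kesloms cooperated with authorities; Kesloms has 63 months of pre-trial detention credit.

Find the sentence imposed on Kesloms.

145 months

Offense while on release enhancement: +40 months
Prior conviction enhancement: +59 months
Adjusted term: 178 months + 40 months + 59 months = 277 months
Cooperation with authorities reduction: 25% of 277 months = 69 months (rounded down)
After reduction: 277 − 69 = 208 months
Less pre-trial detention credit: 208 months − 63 months = 145 months
Cap at 205 months: 145 months is within the cap, no reduction.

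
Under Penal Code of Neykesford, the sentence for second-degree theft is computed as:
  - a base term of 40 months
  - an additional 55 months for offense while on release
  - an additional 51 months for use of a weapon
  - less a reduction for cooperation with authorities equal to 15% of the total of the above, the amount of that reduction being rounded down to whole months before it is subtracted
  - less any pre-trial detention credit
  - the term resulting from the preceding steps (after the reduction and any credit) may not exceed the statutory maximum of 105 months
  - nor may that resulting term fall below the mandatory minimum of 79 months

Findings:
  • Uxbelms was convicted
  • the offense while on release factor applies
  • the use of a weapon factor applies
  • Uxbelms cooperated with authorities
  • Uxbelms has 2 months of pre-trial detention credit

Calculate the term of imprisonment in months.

Offense while on release enhancement: +55 months
Use of a weapon enhancement: +51 months
Adjusted term: 40 months + 55 months + 51 months = 146 months
Cooperation with authorities reduction: 15% of 146 months = 21 months (rounded down)
After reduction: 146 − 21 = 125 months
Less pre-trial detention credit: 125 months − 2 months = 123 months
Cap at 105 months: 123 months exceeds the cap → 105 months
Minimum 79 months: 105 months meets the minimum, no increase.

105 months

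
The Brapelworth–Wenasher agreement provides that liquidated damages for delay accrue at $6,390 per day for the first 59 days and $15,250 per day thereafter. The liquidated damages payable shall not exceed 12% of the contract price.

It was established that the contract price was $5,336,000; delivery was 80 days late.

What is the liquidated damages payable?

Liquidated damages: $640,320

First 59 days: 59 × $6,390 = $377,010
Remaining days: (80 − 59) × $15,250 = $320,250
Accrued per-day damages: $377,010 + $320,250 = $697,260
Cap: 12% of $5,336,000 = $640,320
Cap at $640,320: $697,260 exceeds the cap → $640,320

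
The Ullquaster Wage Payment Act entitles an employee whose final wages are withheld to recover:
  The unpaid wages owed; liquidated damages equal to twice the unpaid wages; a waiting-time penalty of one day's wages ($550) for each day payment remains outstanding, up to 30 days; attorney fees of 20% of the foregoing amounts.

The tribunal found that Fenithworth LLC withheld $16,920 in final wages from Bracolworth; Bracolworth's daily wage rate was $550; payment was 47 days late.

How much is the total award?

$80,712

Doubled: 2 × $16,920 = $33,840
Penalty days: min(47, 30) = 30
Waiting-time penalty: 30 × $550 = $16,500
Subtotal: $16,920 + $33,840 + $16,500 = $67,260
Attorney fees: 20% of $67,260 = $13,452
Total award: $67,260 + $13,452 = $80,712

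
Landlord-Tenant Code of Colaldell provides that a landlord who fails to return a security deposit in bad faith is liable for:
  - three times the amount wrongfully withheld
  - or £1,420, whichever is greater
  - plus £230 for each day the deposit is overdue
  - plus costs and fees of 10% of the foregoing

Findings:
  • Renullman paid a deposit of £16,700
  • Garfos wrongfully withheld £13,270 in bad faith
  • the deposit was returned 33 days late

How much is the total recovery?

Trebled: 3 × £13,270 = £39,810
Minimum £1,420: £39,810 meets the minimum, no increase.
Late-return penalty: 33 × £230 = £7,590
Damages plus late penalty: £39,810 + £7,590 = £47,400
Costs and fees: 10% of £47,400 = £4,740
Total recovery: £47,400 + £4,740 = £52,140

£52,140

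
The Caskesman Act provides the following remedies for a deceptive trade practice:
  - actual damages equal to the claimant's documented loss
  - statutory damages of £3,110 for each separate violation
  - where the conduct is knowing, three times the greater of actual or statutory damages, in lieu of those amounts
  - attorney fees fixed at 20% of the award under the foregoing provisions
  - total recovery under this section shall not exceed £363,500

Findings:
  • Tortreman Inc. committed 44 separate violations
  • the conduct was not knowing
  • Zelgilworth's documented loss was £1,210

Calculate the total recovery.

Statutory damages: 44 × £3,110 = £136,840
Conduct not knowing: the in-lieu enhancement does not apply.
Actual plus statutory damages: £1,210 + £136,840 = £138,050
Attorney fees: 20% of £138,050 = £27,610
Total before cap: £138,050 + £27,610 = £165,660
Cap at £363,500: £165,660 is within the cap, no reduction.

Total recovery: £165,660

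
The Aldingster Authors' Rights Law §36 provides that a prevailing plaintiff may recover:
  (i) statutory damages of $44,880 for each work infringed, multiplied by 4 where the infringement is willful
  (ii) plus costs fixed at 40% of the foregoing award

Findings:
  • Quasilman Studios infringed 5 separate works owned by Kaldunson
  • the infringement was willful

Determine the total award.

$1,256,640

Statutory damages: 5 × $44,880 = $224,400
Multiplied by 4: 4 × $224,400 = $897,600
Costs: 40% of $897,600 = $359,040
Award plus costs: $897,600 + $359,040 = $1,256,640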